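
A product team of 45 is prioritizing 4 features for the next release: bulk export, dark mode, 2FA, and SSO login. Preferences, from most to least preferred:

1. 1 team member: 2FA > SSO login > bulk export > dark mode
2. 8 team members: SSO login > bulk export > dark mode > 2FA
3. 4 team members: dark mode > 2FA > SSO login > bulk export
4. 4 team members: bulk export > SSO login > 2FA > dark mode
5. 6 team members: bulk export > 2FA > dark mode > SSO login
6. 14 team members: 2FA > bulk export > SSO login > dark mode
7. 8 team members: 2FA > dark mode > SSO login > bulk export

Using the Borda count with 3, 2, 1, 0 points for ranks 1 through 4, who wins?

2FA

bulk export: 1·1 + 8·2 + 4·0 + 4·3 + 6·3 + 14·2 + 8·0 = 75
dark mode: 1·0 + 8·1 + 4·3 + 4·0 + 6·1 + 14·0 + 8·2 = 42
2FA: 1·3 + 8·0 + 4·2 + 4·1 + 6·2 + 14·3 + 8·3 = 93
SSO login: 1·2 + 8·3 + 4·1 + 4·2 + 6·0 + 14·1 + 8·1 = 60
2FA has the highest Borda score (93).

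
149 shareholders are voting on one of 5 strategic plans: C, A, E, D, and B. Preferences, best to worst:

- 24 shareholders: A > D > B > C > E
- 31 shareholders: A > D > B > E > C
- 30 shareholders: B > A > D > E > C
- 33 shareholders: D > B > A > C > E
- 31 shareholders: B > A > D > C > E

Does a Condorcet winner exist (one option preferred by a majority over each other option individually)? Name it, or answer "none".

Checking pairwise contests:
A beats C 149–0.
B beats A 94–55.
C beats E 88–61.
A beats D 116–33.
D beats B 88–61.
Every option loses at least one head-to-head, so there is no Condorcet winner.

none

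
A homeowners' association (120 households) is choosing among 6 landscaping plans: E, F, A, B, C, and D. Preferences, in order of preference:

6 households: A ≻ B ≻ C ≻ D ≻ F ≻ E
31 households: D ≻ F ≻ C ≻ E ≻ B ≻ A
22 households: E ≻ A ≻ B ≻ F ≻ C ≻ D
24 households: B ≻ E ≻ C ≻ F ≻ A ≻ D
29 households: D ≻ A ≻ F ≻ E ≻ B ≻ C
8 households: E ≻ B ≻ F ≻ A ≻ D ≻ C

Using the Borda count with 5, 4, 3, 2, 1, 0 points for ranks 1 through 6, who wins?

E

E: 6·0 + 31·2 + 22·5 + 24·4 + 29·2 + 8·5 = 366
F: 6·1 + 31·4 + 22·2 + 24·2 + 29·3 + 8·3 = 333
A: 6·5 + 31·0 + 22·4 + 24·1 + 29·4 + 8·2 = 274
B: 6·4 + 31·1 + 22·3 + 24·5 + 29·1 + 8·4 = 302
C: 6·3 + 31·3 + 22·1 + 24·3 + 29·0 + 8·0 = 205
D: 6·2 + 31·5 + 22·0 + 24·0 + 29·5 + 8·1 = 320
E has the highest Borda score (366).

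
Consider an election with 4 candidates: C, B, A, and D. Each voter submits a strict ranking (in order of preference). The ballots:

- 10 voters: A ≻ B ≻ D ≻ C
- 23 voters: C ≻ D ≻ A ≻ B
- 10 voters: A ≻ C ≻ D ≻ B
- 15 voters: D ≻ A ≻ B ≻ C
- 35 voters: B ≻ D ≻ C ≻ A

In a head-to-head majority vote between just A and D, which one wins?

D

Voters preferring A to D: 20; preferring D to A: 73.
D wins the head-to-head.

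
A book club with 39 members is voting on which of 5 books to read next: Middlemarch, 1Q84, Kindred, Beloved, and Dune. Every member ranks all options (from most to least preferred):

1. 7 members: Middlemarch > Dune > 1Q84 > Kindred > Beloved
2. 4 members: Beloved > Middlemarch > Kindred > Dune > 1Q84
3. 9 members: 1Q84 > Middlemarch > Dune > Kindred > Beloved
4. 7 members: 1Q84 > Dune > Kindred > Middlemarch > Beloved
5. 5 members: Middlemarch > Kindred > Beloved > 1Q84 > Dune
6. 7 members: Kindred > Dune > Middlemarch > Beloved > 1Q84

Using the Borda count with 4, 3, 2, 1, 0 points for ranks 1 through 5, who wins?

Middlemarch

Middlemarch: 7·4 + 4·3 + 9·3 + 7·1 + 5·4 + 7·2 = 108
1Q84: 7·2 + 4·0 + 9·4 + 7·4 + 5·1 + 7·0 = 83
Kindred: 7·1 + 4·2 + 9·1 + 7·2 + 5·3 + 7·4 = 81
Beloved: 7·0 + 4·4 + 9·0 + 7·0 + 5·2 + 7·1 = 33
Dune: 7·3 + 4·1 + 9·2 + 7·3 + 5·0 + 7·3 = 85
Middlemarch has the highest Borda score (108).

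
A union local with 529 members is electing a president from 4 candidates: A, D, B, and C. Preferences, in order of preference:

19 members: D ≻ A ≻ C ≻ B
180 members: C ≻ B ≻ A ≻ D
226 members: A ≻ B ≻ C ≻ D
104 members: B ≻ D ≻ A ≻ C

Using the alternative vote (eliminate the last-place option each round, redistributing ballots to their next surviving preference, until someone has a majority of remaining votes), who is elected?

A

Round 1: A 226, D 19, B 104, C 180. Eliminate D.
Round 2: A 245, B 104, C 180. Eliminate B.
Round 3: A 349, C 180. A has a majority.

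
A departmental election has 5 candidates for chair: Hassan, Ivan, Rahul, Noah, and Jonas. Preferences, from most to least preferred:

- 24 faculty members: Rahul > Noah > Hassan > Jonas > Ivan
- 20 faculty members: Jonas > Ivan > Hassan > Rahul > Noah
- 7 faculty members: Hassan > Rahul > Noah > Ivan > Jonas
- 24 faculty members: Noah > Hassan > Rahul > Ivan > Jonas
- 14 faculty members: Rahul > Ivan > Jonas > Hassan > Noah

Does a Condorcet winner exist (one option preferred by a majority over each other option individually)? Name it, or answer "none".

Checking pairwise contests:
Noah beats Hassan 48–41.
Hassan beats Ivan 55–34.
Hassan beats Rahul 51–38.
Rahul beats Noah 65–24.
Hassan beats Jonas 55–34.
Every option loses at least one head-to-head, so there is no Condorcet winner.

none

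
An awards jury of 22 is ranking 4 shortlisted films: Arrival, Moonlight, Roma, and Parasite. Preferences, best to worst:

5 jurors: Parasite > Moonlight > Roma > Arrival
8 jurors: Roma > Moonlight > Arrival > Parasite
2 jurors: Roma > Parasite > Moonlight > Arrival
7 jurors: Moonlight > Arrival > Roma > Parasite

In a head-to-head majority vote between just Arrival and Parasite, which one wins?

Voters preferring Arrival to Parasite: 15; preferring Parasite to Arrival: 7.
Arrival wins the head-to-head.

Arrival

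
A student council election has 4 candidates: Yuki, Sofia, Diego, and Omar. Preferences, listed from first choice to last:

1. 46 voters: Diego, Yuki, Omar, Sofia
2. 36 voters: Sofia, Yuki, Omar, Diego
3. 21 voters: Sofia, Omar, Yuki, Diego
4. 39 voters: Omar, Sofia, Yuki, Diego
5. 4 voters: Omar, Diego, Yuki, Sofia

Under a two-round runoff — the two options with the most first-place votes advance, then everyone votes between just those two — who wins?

Round 1 first-place votes: Yuki 0, Sofia 57, Diego 46, Omar 43.
Sofia and Diego advance.
Runoff: Sofia is preferred to Diego by 96 voters; Diego by 50.
Sofia wins the runoff.

Sofia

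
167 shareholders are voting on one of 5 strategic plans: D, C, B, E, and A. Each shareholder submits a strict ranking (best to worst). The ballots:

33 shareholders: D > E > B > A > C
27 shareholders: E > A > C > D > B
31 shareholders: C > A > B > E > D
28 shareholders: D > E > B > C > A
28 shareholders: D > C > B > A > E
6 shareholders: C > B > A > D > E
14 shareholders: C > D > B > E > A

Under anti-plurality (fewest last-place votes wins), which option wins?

B

Last-place votes: D 31, C 33, B 27, E 34, A 42.
B is ranked last by the fewest voters, so B wins.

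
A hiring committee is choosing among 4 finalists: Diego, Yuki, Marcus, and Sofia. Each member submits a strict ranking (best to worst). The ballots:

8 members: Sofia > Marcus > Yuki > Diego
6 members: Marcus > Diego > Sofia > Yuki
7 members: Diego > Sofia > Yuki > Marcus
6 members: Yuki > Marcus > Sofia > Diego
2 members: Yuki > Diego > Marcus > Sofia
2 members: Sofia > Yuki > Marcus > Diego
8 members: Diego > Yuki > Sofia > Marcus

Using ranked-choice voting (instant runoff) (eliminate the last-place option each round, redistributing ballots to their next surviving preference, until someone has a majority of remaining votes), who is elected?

Diego

Round 1: Diego 15, Yuki 8, Marcus 6, Sofia 10. Eliminate Marcus.
Round 2: Diego 21, Yuki 8, Sofia 10. Diego has a majority.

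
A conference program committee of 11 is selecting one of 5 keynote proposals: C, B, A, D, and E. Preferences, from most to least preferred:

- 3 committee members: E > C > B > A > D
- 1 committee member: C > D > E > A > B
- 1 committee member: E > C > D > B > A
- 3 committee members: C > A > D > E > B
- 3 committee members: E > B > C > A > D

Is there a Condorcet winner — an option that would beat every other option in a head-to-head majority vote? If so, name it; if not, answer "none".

E

E vs C: 7–4 for E.
E vs B: 11–0 for E.
E vs A: 8–3 for E.
E vs D: 7–4 for E.
E beats every other option head-to-head.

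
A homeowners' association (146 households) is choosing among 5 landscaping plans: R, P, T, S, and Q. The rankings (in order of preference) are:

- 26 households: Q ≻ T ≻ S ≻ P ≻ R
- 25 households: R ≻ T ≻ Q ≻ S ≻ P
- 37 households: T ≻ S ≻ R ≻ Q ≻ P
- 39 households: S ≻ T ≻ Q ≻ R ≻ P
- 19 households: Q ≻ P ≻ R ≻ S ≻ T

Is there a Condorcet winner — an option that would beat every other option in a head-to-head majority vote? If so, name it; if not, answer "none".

T

T vs R: 102–44 for T.
T vs P: 127–19 for T.
T vs S: 88–58 for T.
T vs Q: 101–45 for T.
T beats every other option head-to-head.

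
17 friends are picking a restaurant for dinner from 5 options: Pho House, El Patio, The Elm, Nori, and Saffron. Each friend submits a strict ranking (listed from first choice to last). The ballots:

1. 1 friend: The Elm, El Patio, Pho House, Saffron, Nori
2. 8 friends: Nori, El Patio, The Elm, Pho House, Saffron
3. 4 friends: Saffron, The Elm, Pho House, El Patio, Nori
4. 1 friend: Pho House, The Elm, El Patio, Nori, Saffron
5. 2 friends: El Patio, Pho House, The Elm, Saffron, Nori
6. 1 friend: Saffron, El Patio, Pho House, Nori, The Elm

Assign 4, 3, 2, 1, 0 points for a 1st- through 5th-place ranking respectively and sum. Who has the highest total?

El Patio

Pho House: 1·2 + 8·1 + 4·2 + 1·4 + 2·3 + 1·2 = 30
El Patio: 1·3 + 8·3 + 4·1 + 1·2 + 2·4 + 1·3 = 44
The Elm: 1·4 + 8·2 + 4·3 + 1·3 + 2·2 + 1·0 = 39
Nori: 1·0 + 8·4 + 4·0 + 1·1 + 2·0 + 1·1 = 34
Saffron: 1·1 + 8·0 + 4·4 + 1·0 + 2·1 + 1·4 = 23
El Patio has the highest Borda score (44).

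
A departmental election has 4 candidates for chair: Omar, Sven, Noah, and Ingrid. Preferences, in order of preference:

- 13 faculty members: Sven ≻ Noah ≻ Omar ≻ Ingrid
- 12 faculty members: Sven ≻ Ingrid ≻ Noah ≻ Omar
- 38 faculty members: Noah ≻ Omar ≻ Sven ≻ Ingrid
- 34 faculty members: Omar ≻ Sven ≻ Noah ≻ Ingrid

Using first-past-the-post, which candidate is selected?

Noah

First-place votes: Omar 34, Sven 25, Noah 38, Ingrid 0.
Noah has the most first-place votes.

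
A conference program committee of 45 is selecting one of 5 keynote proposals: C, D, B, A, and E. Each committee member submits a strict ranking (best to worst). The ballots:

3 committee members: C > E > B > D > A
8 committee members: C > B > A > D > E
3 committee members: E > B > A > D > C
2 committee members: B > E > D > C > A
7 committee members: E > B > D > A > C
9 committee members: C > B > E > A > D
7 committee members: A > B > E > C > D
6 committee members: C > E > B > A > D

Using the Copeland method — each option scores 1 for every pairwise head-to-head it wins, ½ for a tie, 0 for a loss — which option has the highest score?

C: beats D, B, A, and E → score 4.
D: loses to C, B, A, and E → score 0.
B: beats D, A, and E; loses to C → score 3.
A: beats D; loses to C, B, and E → score 1.
E: beats D and A; loses to C and B → score 2.
C has the best pairwise record.

C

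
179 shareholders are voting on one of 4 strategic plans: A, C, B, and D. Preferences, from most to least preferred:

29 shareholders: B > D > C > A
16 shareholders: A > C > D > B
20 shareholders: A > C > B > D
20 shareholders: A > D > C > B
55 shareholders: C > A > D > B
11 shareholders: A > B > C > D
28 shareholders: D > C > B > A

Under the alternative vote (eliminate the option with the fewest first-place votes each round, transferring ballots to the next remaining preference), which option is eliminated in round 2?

B

Round 1: A 67, C 55, B 29, D 28. Eliminate D.
Round 2: A 67, C 83, B 29. Eliminate B.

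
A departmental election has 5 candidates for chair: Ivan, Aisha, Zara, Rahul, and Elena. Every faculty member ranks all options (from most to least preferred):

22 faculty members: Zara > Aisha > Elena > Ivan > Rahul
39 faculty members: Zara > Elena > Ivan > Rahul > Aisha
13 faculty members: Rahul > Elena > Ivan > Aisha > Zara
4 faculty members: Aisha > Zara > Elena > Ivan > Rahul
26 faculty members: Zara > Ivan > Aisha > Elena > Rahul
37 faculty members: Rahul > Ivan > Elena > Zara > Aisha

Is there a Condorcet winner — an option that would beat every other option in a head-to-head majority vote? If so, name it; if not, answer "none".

Zara

Zara vs Ivan: 91–50 for Zara.
Zara vs Aisha: 124–17 for Zara.
Zara vs Rahul: 91–50 for Zara.
Zara vs Elena: 91–50 for Zara.
Zara beats every other option head-to-head.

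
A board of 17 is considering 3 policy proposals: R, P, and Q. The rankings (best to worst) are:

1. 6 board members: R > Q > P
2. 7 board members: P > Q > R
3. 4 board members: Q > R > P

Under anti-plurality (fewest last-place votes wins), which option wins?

Q

Last-place votes: R 7, P 10, Q 0.
Q is ranked last by the fewest voters, so Q wins.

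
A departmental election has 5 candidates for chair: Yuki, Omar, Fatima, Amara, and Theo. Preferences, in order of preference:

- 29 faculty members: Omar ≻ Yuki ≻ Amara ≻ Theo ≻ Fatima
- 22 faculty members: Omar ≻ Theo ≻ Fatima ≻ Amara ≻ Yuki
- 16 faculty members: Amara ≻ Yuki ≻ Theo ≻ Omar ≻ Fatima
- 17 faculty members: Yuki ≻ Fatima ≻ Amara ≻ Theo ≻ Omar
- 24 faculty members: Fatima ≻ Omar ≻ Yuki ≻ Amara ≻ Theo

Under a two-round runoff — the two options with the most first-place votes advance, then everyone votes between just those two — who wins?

Round 1 first-place votes: Yuki 17, Omar 51, Fatima 24, Amara 16, Theo 0.
Omar and Fatima advance.
Runoff: Omar is preferred to Fatima by 67 voters; Fatima by 41.
Omar wins the runoff.

Omar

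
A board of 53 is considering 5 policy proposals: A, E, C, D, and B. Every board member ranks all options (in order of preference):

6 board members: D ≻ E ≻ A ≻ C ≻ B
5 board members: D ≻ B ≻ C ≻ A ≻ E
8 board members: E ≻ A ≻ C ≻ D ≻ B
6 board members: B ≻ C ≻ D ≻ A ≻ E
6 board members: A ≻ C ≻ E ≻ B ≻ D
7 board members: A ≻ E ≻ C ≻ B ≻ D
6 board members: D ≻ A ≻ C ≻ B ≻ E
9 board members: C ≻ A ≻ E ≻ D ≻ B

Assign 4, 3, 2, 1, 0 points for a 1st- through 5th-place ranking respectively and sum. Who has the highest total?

A

A: 6·2 + 5·1 + 8·3 + 6·1 + 6·4 + 7·4 + 6·3 + 9·3 = 144
E: 6·3 + 5·0 + 8·4 + 6·0 + 6·2 + 7·3 + 6·0 + 9·2 = 101
C: 6·1 + 5·2 + 8·2 + 6·3 + 6·3 + 7·2 + 6·2 + 9·4 = 130
D: 6·4 + 5·4 + 8·1 + 6·2 + 6·0 + 7·0 + 6·4 + 9·1 = 97
B: 6·0 + 5·3 + 8·0 + 6·4 + 6·1 + 7·1 + 6·1 + 9·0 = 58
A has the highest Borda score (144).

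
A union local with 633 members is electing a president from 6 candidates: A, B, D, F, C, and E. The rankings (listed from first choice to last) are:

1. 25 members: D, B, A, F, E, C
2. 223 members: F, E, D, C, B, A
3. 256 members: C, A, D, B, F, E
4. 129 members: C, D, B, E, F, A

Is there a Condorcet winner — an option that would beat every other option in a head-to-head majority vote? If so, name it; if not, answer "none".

C vs A: 608–25 for C.
C vs B: 608–25 for C.
C vs D: 385–248 for C.
C vs F: 385–248 for C.
C vs E: 385–248 for C.
C beats every other option head-to-head.

C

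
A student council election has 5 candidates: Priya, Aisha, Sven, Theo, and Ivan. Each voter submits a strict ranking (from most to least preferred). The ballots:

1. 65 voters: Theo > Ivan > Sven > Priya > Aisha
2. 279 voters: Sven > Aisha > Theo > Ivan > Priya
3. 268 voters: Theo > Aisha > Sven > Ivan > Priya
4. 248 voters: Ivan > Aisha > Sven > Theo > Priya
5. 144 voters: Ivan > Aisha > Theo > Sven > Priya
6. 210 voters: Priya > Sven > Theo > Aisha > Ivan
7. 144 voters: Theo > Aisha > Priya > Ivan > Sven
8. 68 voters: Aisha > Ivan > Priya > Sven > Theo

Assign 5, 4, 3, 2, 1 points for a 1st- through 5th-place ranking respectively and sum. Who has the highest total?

Priya: 65·2 + 279·1 + 268·1 + 248·1 + 144·1 + 210·5 + 144·3 + 68·3 = 2755
Aisha: 65·1 + 279·4 + 268·4 + 248·4 + 144·4 + 210·2 + 144·4 + 68·5 = 5157
Sven: 65·3 + 279·5 + 268·3 + 248·3 + 144·2 + 210·4 + 144·1 + 68·2 = 4546
Theo: 65·5 + 279·3 + 268·5 + 248·2 + 144·3 + 210·3 + 144·5 + 68·1 = 4848
Ivan: 65·4 + 279·2 + 268·2 + 248·5 + 144·5 + 210·1 + 144·2 + 68·4 = 4084
Aisha has the highest Borda score (5157).

Aisha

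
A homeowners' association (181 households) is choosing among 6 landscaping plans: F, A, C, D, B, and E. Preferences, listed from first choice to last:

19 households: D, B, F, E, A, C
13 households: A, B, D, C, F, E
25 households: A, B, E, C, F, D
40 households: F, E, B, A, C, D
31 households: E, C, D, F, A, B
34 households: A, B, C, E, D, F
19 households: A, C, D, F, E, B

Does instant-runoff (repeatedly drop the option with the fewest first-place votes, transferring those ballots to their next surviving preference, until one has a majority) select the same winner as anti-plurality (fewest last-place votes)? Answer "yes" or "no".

Instant-runoff — R1 F 40, A 91, C 0, D 19, B 0, E 31 (A winner). Winner: A.
Anti-plurality — last-place votes: F 34, A 0, C 19, D 65, B 50, E 13. Winner: A.
The two methods agree.

yes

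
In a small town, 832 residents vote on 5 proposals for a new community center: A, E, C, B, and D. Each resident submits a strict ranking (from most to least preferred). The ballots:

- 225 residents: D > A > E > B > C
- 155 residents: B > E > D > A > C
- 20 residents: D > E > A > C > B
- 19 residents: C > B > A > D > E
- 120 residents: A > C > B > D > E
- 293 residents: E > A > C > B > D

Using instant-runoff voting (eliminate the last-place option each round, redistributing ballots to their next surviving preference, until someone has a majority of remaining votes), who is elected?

E

Round 1: A 120, E 293, C 19, B 155, D 245. Eliminate C.
Round 2: A 120, E 293, B 174, D 245. Eliminate A.
Round 3: E 293, B 294, D 245. Eliminate D.
Round 4: E 538, B 294. E has a majority.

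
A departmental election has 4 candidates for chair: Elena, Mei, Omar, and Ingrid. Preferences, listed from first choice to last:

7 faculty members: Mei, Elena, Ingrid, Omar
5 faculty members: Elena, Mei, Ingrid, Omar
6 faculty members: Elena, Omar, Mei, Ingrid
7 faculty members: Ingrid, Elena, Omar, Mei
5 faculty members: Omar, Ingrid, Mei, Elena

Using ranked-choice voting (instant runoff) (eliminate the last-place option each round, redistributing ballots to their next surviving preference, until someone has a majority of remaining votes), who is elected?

Elena

Round 1: Elena 11, Mei 7, Omar 5, Ingrid 7. Eliminate Omar.
Round 2: Elena 11, Mei 7, Ingrid 12. Eliminate Mei.
Round 3: Elena 18, Ingrid 12. Elena has a majority.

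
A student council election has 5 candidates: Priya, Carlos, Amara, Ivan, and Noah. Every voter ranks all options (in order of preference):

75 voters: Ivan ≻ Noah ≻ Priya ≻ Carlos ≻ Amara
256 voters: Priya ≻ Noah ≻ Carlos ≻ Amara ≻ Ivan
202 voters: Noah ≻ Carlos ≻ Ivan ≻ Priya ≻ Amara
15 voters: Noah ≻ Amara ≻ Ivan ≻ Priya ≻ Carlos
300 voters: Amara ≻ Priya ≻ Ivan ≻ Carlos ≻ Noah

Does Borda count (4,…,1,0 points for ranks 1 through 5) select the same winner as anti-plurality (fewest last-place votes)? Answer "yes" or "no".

Borda — scores: Priya 2291, Carlos 1493, Amara 1501, Ivan 1334, Noah 1861. Winner: Priya.
Anti-plurality — last-place votes: Priya 0, Carlos 15, Amara 277, Ivan 256, Noah 300. Winner: Priya.
The two methods agree.

yes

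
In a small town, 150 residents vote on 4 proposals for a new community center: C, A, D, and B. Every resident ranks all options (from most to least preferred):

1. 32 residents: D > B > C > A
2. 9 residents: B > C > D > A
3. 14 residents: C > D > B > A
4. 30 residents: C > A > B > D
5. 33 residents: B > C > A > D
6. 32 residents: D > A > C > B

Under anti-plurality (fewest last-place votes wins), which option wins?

Last-place votes: C 0, A 55, D 63, B 32.
C is ranked last by the fewest voters, so C wins.

C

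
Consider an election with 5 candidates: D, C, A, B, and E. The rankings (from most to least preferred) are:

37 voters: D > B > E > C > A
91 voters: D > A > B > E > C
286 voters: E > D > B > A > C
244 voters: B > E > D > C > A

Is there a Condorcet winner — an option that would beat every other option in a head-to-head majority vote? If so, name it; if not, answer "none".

Checking pairwise contests:
E beats D 530–128.
D beats C 658–0.
D beats A 658–0.
D beats B 414–244.
B beats E 372–286.
Every option loses at least one head-to-head, so there is no Condorcet winner.

none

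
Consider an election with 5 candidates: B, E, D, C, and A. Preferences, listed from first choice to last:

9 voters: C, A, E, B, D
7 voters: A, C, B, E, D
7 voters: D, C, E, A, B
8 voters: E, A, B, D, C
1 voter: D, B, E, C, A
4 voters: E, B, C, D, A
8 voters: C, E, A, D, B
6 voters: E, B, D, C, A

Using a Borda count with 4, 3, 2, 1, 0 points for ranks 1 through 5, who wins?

E

B: 9·1 + 7·2 + 7·0 + 8·2 + 1·3 + 4·3 + 8·0 + 6·3 = 72
E: 9·2 + 7·1 + 7·2 + 8·4 + 1·2 + 4·4 + 8·3 + 6·4 = 137
D: 9·0 + 7·0 + 7·4 + 8·1 + 1·4 + 4·1 + 8·1 + 6·2 = 64
C: 9·4 + 7·3 + 7·3 + 8·0 + 1·1 + 4·2 + 8·4 + 6·1 = 125
A: 9·3 + 7·4 + 7·1 + 8·3 + 1·0 + 4·0 + 8·2 + 6·0 = 102
E has the highest Borda score (137).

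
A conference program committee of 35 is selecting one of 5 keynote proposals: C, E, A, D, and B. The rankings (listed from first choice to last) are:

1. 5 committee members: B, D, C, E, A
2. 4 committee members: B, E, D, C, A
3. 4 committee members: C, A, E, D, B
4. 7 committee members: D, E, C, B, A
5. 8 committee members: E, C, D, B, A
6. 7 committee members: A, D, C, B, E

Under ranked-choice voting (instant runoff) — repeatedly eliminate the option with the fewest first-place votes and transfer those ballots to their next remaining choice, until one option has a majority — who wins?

Round 1: C 4, E 8, A 7, D 7, B 9. Eliminate C.
Round 2: E 8, A 11, D 7, B 9. Eliminate D.
Round 3: E 15, A 11, B 9. Eliminate B.
Round 4: E 24, A 11. E has a majority.

E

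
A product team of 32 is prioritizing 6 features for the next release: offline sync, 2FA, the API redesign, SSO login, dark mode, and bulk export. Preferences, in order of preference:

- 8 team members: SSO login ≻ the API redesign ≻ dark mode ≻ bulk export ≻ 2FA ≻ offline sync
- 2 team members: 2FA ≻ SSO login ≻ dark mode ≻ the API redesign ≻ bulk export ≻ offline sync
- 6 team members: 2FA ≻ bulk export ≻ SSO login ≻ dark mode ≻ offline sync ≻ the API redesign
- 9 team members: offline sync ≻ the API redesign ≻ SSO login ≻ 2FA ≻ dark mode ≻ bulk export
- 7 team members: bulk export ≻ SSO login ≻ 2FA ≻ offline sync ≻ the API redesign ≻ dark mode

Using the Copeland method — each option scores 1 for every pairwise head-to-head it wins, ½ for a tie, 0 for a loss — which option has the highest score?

offline sync: beats the API redesign; ties dark mode; loses to 2FA, SSO login, and bulk export → score 1.5.
2FA: beats offline sync, dark mode, and bulk export; loses to the API redesign and SSO login → score 3.
the API redesign: beats 2FA, dark mode, and bulk export; loses to offline sync and SSO login → score 3.
SSO login: beats offline sync, 2FA, the API redesign, dark mode, and bulk export → score 5.
dark mode: beats bulk export; ties offline sync; loses to 2FA, the API redesign, and SSO login → score 1.5.
bulk export: beats offline sync; loses to 2FA, the API redesign, SSO login, and dark mode → score 1.
SSO login has the best pairwise record.

SSO login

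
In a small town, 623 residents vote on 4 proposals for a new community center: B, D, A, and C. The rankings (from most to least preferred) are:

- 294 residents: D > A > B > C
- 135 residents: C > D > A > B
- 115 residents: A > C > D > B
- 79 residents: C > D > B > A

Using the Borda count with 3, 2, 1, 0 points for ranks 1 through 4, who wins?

B: 294·1 + 135·0 + 115·0 + 79·1 = 373
D: 294·3 + 135·2 + 115·1 + 79·2 = 1425
A: 294·2 + 135·1 + 115·3 + 79·0 = 1068
C: 294·0 + 135·3 + 115·2 + 79·3 = 872
D has the highest Borda score (1425).

D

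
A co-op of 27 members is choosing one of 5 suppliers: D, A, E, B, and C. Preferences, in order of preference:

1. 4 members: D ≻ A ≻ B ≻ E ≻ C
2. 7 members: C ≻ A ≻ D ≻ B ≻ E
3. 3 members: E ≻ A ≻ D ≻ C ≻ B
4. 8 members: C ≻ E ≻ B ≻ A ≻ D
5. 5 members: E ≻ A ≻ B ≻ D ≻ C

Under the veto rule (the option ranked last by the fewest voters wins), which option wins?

A

Last-place votes: D 8, A 0, E 7, B 3, C 9.
A is ranked last by the fewest voters, so A wins.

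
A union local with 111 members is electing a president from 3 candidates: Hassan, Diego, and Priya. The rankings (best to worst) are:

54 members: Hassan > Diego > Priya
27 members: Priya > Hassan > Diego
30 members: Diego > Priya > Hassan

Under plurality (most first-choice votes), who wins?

First-place votes: Hassan 54, Diego 30, Priya 27.
Hassan has the most first-place votes.

Hassan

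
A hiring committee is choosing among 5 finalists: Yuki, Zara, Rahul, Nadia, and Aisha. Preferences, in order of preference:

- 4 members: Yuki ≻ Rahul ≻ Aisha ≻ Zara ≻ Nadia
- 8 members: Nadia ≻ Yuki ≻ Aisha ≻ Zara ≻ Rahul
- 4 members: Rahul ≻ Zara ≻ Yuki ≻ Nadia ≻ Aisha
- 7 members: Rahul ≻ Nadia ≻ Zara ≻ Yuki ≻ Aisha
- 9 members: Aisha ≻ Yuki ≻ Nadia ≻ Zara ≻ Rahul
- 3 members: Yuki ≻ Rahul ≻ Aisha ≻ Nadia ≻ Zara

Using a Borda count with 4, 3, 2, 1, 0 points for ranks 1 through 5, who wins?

Yuki: 4·4 + 8·3 + 4·2 + 7·1 + 9·3 + 3·4 = 94
Zara: 4·1 + 8·1 + 4·3 + 7·2 + 9·1 + 3·0 = 47
Rahul: 4·3 + 8·0 + 4·4 + 7·4 + 9·0 + 3·3 = 65
Nadia: 4·0 + 8·4 + 4·1 + 7·3 + 9·2 + 3·1 = 78
Aisha: 4·2 + 8·2 + 4·0 + 7·0 + 9·4 + 3·2 = 66
Yuki has the highest Borda score (94).

Yuki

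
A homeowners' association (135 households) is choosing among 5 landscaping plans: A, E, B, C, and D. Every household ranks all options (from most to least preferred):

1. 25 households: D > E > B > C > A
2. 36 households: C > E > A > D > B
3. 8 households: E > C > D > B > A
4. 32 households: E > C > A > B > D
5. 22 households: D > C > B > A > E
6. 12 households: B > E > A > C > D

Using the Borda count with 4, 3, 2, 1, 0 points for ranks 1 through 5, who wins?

E

A: 25·0 + 36·2 + 8·0 + 32·2 + 22·1 + 12·2 = 182
E: 25·3 + 36·3 + 8·4 + 32·4 + 22·0 + 12·3 = 379
B: 25·2 + 36·0 + 8·1 + 32·1 + 22·2 + 12·4 = 182
C: 25·1 + 36·4 + 8·3 + 32·3 + 22·3 + 12·1 = 367
D: 25·4 + 36·1 + 8·2 + 32·0 + 22·4 + 12·0 = 240
E has the highest Borda score (379).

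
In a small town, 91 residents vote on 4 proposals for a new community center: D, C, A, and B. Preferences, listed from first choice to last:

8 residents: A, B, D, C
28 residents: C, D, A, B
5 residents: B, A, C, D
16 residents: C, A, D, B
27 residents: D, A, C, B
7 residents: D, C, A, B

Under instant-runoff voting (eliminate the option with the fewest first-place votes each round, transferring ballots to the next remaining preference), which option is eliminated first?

Round 1: D 34, C 44, A 8, B 5. Eliminate B.

B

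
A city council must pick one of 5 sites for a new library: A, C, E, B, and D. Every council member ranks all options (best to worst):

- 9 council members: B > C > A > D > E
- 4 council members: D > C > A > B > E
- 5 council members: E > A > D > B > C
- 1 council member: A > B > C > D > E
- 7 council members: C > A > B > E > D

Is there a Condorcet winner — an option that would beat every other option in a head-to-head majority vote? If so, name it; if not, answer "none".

none

Checking pairwise contests:
C beats A 20–6.
B beats C 15–11.
A beats E 21–5.
A beats B 17–9.
A beats D 22–4.
Every option loses at least one head-to-head, so there is no Condorcet winner.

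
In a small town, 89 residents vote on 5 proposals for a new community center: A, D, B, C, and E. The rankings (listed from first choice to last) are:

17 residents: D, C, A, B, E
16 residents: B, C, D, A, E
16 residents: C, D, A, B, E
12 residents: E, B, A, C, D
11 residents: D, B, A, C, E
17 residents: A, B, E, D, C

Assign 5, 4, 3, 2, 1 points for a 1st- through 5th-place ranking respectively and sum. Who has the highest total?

B

A: 17·3 + 16·2 + 16·3 + 12·3 + 11·3 + 17·5 = 285
D: 17·5 + 16·3 + 16·4 + 12·1 + 11·5 + 17·2 = 298
B: 17·2 + 16·5 + 16·2 + 12·4 + 11·4 + 17·4 = 306
C: 17·4 + 16·4 + 16·5 + 12·2 + 11·2 + 17·1 = 275
E: 17·1 + 16·1 + 16·1 + 12·5 + 11·1 + 17·3 = 171
B has the highest Borda score (306).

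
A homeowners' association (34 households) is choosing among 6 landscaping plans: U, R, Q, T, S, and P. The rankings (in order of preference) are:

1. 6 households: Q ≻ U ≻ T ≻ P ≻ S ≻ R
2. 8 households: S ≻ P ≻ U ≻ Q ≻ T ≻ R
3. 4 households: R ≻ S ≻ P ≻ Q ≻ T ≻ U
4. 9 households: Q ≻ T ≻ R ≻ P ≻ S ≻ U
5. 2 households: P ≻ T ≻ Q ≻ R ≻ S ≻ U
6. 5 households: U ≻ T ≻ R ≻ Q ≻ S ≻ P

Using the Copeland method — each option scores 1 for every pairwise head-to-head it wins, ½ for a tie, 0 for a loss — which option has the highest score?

U: beats R and T; loses to Q, S, and P → score 2.
R: beats S and P; loses to U, Q, and T → score 2.
Q: beats U, R, T, S, and P → score 5.
T: beats R, S, and P; loses to U and Q → score 3.
S: beats U; ties P; loses to R, Q, and T → score 1.5.
P: beats U; ties S; loses to R, Q, and T → score 1.5.
Q has the best pairwise record.

Q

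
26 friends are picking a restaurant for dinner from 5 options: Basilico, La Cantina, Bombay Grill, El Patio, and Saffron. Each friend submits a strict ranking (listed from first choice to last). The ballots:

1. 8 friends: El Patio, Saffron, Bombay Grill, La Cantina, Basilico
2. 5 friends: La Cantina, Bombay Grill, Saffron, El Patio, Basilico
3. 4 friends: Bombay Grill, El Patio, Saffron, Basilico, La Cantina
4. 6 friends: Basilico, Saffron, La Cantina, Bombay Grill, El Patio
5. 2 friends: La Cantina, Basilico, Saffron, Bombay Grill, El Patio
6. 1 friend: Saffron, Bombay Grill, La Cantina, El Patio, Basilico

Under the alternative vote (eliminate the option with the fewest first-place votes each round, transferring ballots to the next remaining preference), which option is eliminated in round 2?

Bombay Grill

Round 1: Basilico 6, La Cantina 7, Bombay Grill 4, El Patio 8, Saffron 1. Eliminate Saffron.
Round 2: Basilico 6, La Cantina 7, Bombay Grill 5, El Patio 8. Eliminate Bombay Grill.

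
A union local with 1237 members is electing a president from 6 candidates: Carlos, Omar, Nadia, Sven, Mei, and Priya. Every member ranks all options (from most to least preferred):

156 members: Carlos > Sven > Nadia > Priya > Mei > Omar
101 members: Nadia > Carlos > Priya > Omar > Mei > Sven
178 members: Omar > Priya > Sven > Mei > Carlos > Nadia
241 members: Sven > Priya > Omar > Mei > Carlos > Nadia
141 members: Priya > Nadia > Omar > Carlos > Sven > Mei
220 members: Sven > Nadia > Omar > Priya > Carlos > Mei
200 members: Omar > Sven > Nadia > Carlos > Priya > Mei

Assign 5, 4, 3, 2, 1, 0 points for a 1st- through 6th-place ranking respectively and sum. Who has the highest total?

Sven

Carlos: 156·5 + 101·4 + 178·1 + 241·1 + 141·2 + 220·1 + 200·2 = 2505
Omar: 156·0 + 101·2 + 178·5 + 241·3 + 141·3 + 220·3 + 200·5 = 3898
Nadia: 156·3 + 101·5 + 178·0 + 241·0 + 141·4 + 220·4 + 200·3 = 3017
Sven: 156·4 + 101·0 + 178·3 + 241·5 + 141·1 + 220·5 + 200·4 = 4404
Mei: 156·1 + 101·1 + 178·2 + 241·2 + 141·0 + 220·0 + 200·0 = 1095
Priya: 156·2 + 101·3 + 178·4 + 241·4 + 141·5 + 220·2 + 200·1 = 3636
Sven has the highest Borda score (4404).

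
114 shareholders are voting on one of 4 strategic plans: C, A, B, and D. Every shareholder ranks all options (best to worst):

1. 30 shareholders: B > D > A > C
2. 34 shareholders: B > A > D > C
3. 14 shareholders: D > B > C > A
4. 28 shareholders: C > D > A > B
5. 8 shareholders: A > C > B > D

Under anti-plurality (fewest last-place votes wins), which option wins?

D

Last-place votes: C 64, A 14, B 28, D 8.
D is ranked last by the fewest voters, so D wins.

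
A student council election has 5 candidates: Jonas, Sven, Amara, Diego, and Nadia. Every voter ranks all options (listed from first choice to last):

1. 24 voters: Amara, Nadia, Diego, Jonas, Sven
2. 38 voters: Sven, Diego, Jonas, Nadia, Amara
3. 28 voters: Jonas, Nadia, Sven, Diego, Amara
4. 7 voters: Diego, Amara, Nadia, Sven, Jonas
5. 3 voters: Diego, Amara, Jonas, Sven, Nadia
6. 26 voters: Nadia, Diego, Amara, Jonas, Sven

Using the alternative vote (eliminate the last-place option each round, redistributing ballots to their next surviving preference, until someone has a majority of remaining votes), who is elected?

Sven

Round 1: Jonas 28, Sven 38, Amara 24, Diego 10, Nadia 26. Eliminate Diego.
Round 2: Jonas 28, Sven 38, Amara 34, Nadia 26. Eliminate Nadia.
Round 3: Jonas 28, Sven 38, Amara 60. Eliminate Jonas.
Round 4: Sven 66, Amara 60. Sven has a majority.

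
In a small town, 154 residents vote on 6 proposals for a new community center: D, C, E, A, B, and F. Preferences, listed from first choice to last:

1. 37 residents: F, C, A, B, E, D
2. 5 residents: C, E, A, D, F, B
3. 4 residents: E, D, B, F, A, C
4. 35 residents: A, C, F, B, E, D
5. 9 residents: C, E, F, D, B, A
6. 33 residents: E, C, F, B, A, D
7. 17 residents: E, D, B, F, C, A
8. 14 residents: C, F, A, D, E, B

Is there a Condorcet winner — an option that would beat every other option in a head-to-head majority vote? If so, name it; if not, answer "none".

C vs D: 133–21 for C.
C vs E: 100–54 for C.
C vs A: 115–39 for C.
C vs B: 133–21 for C.
C vs F: 96–58 for C.
C beats every other option head-to-head.

C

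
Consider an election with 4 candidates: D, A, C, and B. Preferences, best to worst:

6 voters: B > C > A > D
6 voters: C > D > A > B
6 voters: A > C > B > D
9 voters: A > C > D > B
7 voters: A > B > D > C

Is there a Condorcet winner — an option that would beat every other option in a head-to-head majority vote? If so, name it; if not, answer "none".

A

A vs D: 28–6 for A.
A vs C: 22–12 for A.
A vs B: 28–6 for A.
A beats every other option head-to-head.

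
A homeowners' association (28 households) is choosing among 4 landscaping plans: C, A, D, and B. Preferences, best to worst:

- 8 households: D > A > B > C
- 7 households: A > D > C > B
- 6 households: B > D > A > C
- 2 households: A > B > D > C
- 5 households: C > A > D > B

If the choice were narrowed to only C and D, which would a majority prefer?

D

Voters preferring C to D: 5; preferring D to C: 23.
D wins the head-to-head.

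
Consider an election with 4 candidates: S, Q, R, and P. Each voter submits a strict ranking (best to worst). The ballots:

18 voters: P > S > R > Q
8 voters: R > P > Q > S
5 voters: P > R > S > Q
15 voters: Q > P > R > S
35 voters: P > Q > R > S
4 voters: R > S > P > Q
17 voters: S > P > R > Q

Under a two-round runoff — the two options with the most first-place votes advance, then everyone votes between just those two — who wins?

P

Round 1 first-place votes: S 17, Q 15, R 12, P 58.
P and S advance.
Runoff: P is preferred to S by 81 voters; S by 21.
P wins the runoff.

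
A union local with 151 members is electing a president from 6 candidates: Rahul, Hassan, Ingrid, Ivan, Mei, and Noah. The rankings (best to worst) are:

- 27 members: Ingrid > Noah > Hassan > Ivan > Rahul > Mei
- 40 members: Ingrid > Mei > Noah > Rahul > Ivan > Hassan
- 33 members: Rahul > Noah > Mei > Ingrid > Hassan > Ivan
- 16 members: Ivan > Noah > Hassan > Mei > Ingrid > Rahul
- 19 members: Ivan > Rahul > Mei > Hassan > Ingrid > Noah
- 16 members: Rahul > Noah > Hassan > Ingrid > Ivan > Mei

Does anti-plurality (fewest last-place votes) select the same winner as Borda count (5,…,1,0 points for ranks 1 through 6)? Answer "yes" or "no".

Anti-plurality — last-place votes: Rahul 16, Hassan 40, Ingrid 0, Ivan 33, Mei 43, Noah 19. Winner: Ingrid.
Borda — scores: Rahul 428, Hassan 248, Ingrid 468, Ivan 285, Mei 348, Noah 488. Winner: Noah.
The two methods disagree.

no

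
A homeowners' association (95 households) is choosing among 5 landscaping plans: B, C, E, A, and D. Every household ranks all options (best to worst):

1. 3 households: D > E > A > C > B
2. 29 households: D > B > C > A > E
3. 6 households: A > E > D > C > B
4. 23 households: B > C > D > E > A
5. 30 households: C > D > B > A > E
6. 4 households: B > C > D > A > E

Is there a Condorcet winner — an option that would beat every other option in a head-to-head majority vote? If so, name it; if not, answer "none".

none

Checking pairwise contests:
D beats B 68–27.
B beats C 56–39.
B beats E 86–9.
B beats A 86–9.
C beats D 57–38.
Every option loses at least one head-to-head, so there is no Condorcet winner.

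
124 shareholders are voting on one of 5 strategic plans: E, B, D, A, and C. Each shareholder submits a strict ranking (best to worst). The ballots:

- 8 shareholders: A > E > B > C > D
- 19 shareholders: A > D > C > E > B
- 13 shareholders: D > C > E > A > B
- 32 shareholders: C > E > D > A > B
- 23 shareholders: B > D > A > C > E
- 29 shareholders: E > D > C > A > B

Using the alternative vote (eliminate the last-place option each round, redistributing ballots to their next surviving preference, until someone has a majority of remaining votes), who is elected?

Round 1: E 29, B 23, D 13, A 27, C 32. Eliminate D.
Round 2: E 29, B 23, A 27, C 45. Eliminate B.
Round 3: E 29, A 50, C 45. Eliminate E.
Round 4: A 50, C 74. C has a majority.

C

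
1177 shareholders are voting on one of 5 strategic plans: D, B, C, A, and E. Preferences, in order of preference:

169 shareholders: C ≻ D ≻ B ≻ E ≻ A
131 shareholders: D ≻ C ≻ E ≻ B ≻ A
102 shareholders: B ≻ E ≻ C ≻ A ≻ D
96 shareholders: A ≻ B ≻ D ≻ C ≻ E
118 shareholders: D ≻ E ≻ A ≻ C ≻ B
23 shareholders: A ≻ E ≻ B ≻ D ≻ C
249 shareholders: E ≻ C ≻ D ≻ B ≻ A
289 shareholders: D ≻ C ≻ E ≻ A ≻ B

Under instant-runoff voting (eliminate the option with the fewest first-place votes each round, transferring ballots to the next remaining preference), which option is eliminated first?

Round 1: D 538, B 102, C 169, A 119, E 249. Eliminate B.

B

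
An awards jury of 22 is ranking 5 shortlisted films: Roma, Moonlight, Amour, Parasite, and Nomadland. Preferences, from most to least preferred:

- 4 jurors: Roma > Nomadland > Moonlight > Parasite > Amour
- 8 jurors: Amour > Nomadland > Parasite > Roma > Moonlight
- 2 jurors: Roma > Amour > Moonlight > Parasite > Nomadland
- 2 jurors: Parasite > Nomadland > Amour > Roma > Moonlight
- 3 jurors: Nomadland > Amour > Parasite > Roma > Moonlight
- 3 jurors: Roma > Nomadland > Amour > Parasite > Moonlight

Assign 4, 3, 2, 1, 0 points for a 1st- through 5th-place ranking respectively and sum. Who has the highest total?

Nomadland

Roma: 4·4 + 8·1 + 2·4 + 2·1 + 3·1 + 3·4 = 49
Moonlight: 4·2 + 8·0 + 2·2 + 2·0 + 3·0 + 3·0 = 12
Amour: 4·0 + 8·4 + 2·3 + 2·2 + 3·3 + 3·2 = 57
Parasite: 4·1 + 8·2 + 2·1 + 2·4 + 3·2 + 3·1 = 39
Nomadland: 4·3 + 8·3 + 2·0 + 2·3 + 3·4 + 3·3 = 63
Nomadland has the highest Borda score (63).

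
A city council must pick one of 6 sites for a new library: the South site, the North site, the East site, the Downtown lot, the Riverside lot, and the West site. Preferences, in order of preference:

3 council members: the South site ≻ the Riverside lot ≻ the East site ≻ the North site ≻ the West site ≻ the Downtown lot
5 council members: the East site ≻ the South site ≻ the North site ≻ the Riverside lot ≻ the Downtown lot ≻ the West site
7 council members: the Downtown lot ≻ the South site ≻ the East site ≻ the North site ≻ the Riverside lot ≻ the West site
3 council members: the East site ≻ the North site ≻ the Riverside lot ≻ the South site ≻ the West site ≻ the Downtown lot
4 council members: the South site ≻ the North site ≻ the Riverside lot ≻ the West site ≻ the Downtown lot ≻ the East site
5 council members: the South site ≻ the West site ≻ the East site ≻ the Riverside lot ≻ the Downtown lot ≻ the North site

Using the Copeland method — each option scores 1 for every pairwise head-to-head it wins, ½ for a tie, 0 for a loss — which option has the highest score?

the South site

the South site: beats the North site, the East site, the Downtown lot, the Riverside lot, and the West site → score 5.
the North site: beats the Downtown lot, the Riverside lot, and the West site; loses to the South site and the East site → score 3.
the East site: beats the North site, the Downtown lot, the Riverside lot, and the West site; loses to the South site → score 4.
the Downtown lot: loses to the South site, the North site, the East site, the Riverside lot, and the West site → score 0.
the Riverside lot: beats the Downtown lot and the West site; loses to the South site, the North site, and the East site → score 2.
the West site: beats the Downtown lot; loses to the South site, the North site, the East site, and the Riverside lot → score 1.
the South site has the best pairwise record.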